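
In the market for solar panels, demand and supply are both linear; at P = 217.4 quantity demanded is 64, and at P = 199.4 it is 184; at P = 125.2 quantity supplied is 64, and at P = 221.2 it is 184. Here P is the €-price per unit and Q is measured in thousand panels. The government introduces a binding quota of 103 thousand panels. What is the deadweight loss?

€1600.80 thousand

Demand slope = (199.4 − 217.4)/(184 − 64) = −0.15, so P = 227 − 0.15Q.
Supply slope = (221.2 − 125.2)/(184 − 64) = 0.8, so P = 74 + 0.8Q.
Competitive equilibrium: 227 − 0.15Q = 74 + 0.8Q → Q* = 161.0526, P* = 202.8421.
At Q = 103: demand price = 227 − 0.15·103 = 211.55; supply price = 74 + 0.8·103 = 156.4.
ΔQ = 161.0526 − 103 = 58.0526; wedge = 211.55 − 156.4 = 55.15.
The triangle = ½ × 58.0526 × 55.15 = €1600.80 thousand.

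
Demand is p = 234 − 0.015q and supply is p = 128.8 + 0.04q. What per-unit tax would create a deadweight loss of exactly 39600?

66

Competitive equilibrium: 234 − 0.015q = 128.8 + 0.04q → q* = 1912.7273, p* = 205.3091.
A tax t gives Δq = t/0.055 and wedge t, so DWL = t²/0.11.
t²/0.11 = 39600 → t² = 4356 → t = 66.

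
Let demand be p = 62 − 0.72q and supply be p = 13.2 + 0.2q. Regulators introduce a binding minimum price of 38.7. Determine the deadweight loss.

Competitive equilibrium: 62 − 0.72q = 13.2 + 0.2q → q* = 53.0435, p* = 23.8087.
At the floor p = 38.7, quantity demanded = (62 − 38.7)/0.72 = 32.3611.
Sellers' marginal cost at q' = 32.3611: 13.2 + 0.2·32.3611 = 19.6722.
Δq = 53.0435 − 32.3611 = 20.6824; wedge = 38.7 − 19.6722 = 19.0278.
Deadweight loss = ½ × 20.6824 × 19.0278 = 196.77.

196.77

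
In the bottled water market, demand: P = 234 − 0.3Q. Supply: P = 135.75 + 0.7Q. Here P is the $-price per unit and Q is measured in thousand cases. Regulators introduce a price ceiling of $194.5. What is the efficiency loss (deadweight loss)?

$102.55 thousand

Competitive equilibrium: 234 − 0.3Q = 135.75 + 0.7Q → Q* = 98.25, P* = 204.525.
At the ceiling P = 194.5, quantity supplied = (194.5 − 135.75)/0.7 = 83.9286.
Willingness to pay at Q' = 83.9286: 234 − 0.3·83.9286 = 208.8214.
ΔQ = 98.25 − 83.9286 = 14.3214; wedge = 208.8214 − 194.5 = 14.3214.
The triangle = ½ × 14.3214 × 14.3214 = $102.55 thousand.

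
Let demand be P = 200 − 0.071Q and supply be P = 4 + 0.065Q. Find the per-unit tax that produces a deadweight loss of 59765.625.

127.5

Competitive equilibrium: 200 − 0.071Q = 4 + 0.065Q → Q* = 1441.1765, P* = 97.6765.
A tax t gives ΔQ = t/0.136 and wedge t, so DWL = t²/0.272.
t²/0.272 = 59765.625 → t² = 16256.25 → t = 127.5.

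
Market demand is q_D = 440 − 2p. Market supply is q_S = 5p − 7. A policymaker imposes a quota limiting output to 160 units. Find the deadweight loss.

In inverse form: demand p = 220 − 0.5q, supply p = 1.4 + 0.2q.
Competitive equilibrium: 220 − 0.5q = 1.4 + 0.2q → q* = 312.2857, p* = 63.8571.
At q = 160: demand price = 220 − 0.5·160 = 140; supply price = 1.4 + 0.2·160 = 33.4.
Δq = 312.2857 − 160 = 152.2857; wedge = 140 − 33.4 = 106.6.
Deadweight loss = ½ × 152.2857 × 106.6 = 8116.83.

8116.83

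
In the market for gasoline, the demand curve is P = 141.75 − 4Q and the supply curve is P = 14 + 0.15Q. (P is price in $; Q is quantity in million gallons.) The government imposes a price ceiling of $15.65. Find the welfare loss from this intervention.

Competitive equilibrium: 141.75 − 4Q = 14 + 0.15Q → Q* = 30.7831, P* = 18.6175.
At the ceiling P = 15.65, quantity supplied = (15.65 − 14)/0.15 = 11.
Willingness to pay at Q' = 11: 141.75 − 4·11 = 97.75.
ΔQ = 30.7831 − 11 = 19.7831; wedge = 97.75 − 15.65 = 82.1.
Deadweight loss = ½ × 19.7831 × 82.1 = $812.10 million.

$812.10 million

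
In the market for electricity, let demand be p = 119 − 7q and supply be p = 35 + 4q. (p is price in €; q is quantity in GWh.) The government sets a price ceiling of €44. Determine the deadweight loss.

€159.57

Competitive equilibrium: 119 − 7q = 35 + 4q → q* = 7.6364, p* = 65.5455.
At the ceiling p = 44, quantity supplied = (44 − 35)/4 = 2.25.
Willingness to pay at q' = 2.25: 119 − 7·2.25 = 103.25.
Δq = 7.6364 − 2.25 = 5.3864; wedge = 103.25 − 44 = 59.25.
DWL = ½ × 5.3864 × 59.25 = €159.57.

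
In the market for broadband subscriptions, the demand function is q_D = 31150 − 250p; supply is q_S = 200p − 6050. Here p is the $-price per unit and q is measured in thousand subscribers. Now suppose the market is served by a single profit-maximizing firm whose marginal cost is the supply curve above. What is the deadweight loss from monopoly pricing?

In inverse form: demand p = 124.6 − 0.004q, supply p = 30.25 + 0.005q.
Competitive equilibrium: 124.6 − 0.004q = 30.25 + 0.005q → q* = 10483.33333, p* = 82.66667.
Marginal revenue: MR = 124.6 − 0.008q. Set MR = MC: 124.6 − 0.008q = 30.25 + 0.005q → q_m = 7257.69231.
Price p_m = 124.6 − 0.004·7257.69231 = 95.56923; MC(q_m) = 30.25 + 0.005·7257.69231 = 66.53846.
Competitive q* = 10483.33333, so Δq = 3225.64102; wedge = 95.56923 − 66.53846 = 29.03077.
DWL = ½ × 3225.64102 × 29.03077 = $46821.42 thousand.

$46821.42 thousand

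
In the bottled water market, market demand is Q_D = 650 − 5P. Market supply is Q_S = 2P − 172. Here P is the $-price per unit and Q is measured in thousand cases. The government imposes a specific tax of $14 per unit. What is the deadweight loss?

$140 thousand

In inverse form: demand P = 130 − 0.2Q, supply P = 86 + 0.5Q.
Competitive equilibrium: 130 − 0.2Q = 86 + 0.5Q → Q* = 62.8571, P* = 117.4286.
With the tax, the buyer price exceeds the seller price by 14: (130 − 0.2Q) − (86 + 0.5Q) = 14 → Q' = 42.8571.
ΔQ = 62.8571 − 42.8571 = 20; the wedge equals the tax, 14.
The triangle = ½ × 20 × 14 = $140 thousand.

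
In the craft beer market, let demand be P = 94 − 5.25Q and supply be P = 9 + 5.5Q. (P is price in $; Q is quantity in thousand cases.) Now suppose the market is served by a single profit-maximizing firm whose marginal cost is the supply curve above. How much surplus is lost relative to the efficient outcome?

$36.18 thousand

Competitive equilibrium: 94 − 5.25Q = 9 + 5.5Q → Q* = 7.907, P* = 52.4884.
Marginal revenue: MR = 94 − 10.5Q. Set MR = MC: 94 − 10.5Q = 9 + 5.5Q → Q_m = 5.3125.
Price P_m = 94 − 5.25·5.3125 = 66.1094; MC(Q_m) = 9 + 5.5·5.3125 = 38.2188.
Competitive Q* = 7.907, so ΔQ = 2.5945; wedge = 66.1094 − 38.2188 = 27.8906.
The triangle = ½ × 2.5945 × 27.8906 = $36.18 thousand.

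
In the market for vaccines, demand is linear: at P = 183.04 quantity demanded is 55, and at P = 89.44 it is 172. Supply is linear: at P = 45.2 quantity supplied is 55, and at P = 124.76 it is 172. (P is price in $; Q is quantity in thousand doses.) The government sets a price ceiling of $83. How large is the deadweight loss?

Demand slope = (89.44 − 183.04)/(172 − 55) = −0.8, so P = 227.04 − 0.8Q.
Supply slope = (124.76 − 45.2)/(172 − 55) = 0.68, so P = 7.8 + 0.68Q.
Competitive equilibrium: 227.04 − 0.8Q = 7.8 + 0.68Q → Q* = 148.1351, P* = 108.5319.
At the ceiling P = 83, quantity supplied = (83 − 7.8)/0.68 = 110.5882.
Willingness to pay at Q' = 110.5882: 227.04 − 0.8·110.5882 = 138.5694.
ΔQ = 148.1351 − 110.5882 = 37.5469; wedge = 138.5694 − 83 = 55.5694.
Deadweight loss = ½ × 37.5469 × 55.5694 = $1043.23 thousand.

$1043.23 thousand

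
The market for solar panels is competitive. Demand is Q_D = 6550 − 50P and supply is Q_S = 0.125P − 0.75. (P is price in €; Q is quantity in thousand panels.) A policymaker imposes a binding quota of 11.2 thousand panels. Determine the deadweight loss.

In inverse form: demand P = 131 − 0.02Q, supply P = 6 + 8Q.
Competitive equilibrium: 131 − 0.02Q = 6 + 8Q → Q* = 15.586, P* = 130.6883.
At Q = 11.2: demand price = 131 − 0.02·11.2 = 130.776; supply price = 6 + 8·11.2 = 95.6.
ΔQ = 15.586 − 11.2 = 4.386; wedge = 130.776 − 95.6 = 35.176.
Welfare loss = ½ × 4.386 × 35.176 = €77.14 thousand.

€77.14 thousand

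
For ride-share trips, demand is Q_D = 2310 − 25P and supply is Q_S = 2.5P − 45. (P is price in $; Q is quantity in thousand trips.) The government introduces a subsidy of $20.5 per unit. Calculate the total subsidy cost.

$4421.48 thousand

In inverse form: demand P = 92.4 − 0.04Q, supply P = 18 + 0.4Q.
Competitive equilibrium: 92.4 − 0.04Q = 18 + 0.4Q → Q* = 169.0909, P* = 85.6364.
The subsidy lowers effective supply by 20.5: P = 0.4Q − 2.5.
New quantity: 92.4 − 0.04Q = 0.4Q − 2.5 → Q' = 215.6818.
Total subsidy cost = 20.5 × 215.6818 = $4421.48 thousand.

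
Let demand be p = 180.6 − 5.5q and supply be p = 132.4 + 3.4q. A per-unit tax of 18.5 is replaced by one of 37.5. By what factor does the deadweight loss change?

Competitive equilibrium: 180.6 − 5.5q = 132.4 + 3.4q → q* = 5.4157, p* = 150.8135.
For a per-unit tax t: Δq = t/8.9, so DWL = ½·t·(t/8.9) = t²/17.8.
At t = 18.5: DWL = 19.228. At t = 37.5: DWL = 79.003.
Ratio = (37.5/18.5)² = 4.109.

4.109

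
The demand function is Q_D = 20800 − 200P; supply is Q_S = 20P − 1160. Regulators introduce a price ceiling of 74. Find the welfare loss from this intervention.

7332.36

In inverse form: demand P = 104 − 0.005Q, supply P = 58 + 0.05Q.
Competitive equilibrium: 104 − 0.005Q = 58 + 0.05Q → Q* = 836.3636, P* = 99.8182.
At the ceiling P = 74, quantity supplied = (74 − 58)/0.05 = 320.
Willingness to pay at Q' = 320: 104 − 0.005·320 = 102.4.
ΔQ = 836.3636 − 320 = 516.3636; wedge = 102.4 − 74 = 28.4.
The triangle = ½ × 516.3636 × 28.4 = 7332.36.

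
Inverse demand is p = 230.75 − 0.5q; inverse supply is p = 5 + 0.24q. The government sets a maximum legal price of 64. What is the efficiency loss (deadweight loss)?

Competitive equilibrium: 230.75 − 0.5q = 5 + 0.24q → q* = 305.0676, p* = 78.2162.
At the ceiling p = 64, quantity supplied = (64 − 5)/0.24 = 245.8333.
Willingness to pay at q' = 245.8333: 230.75 − 0.5·245.8333 = 107.8334.
Δq = 305.0676 − 245.8333 = 59.2343; wedge = 107.8334 − 64 = 43.8334.
Welfare loss = ½ × 59.2343 × 43.8334 = 1298.22.

1298.22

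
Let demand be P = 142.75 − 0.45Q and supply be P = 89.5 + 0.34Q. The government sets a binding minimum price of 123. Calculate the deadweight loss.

218.44

Competitive equilibrium: 142.75 − 0.45Q = 89.5 + 0.34Q → Q* = 67.4051, P* = 112.4177.
At the floor P = 123, quantity demanded = (142.75 − 123)/0.45 = 43.8889.
Sellers' marginal cost at Q' = 43.8889: 89.5 + 0.34·43.8889 = 104.4222.
ΔQ = 67.4051 − 43.8889 = 23.5162; wedge = 123 − 104.4222 = 18.5778.
The triangle = ½ × 23.5162 × 18.5778 = 218.44.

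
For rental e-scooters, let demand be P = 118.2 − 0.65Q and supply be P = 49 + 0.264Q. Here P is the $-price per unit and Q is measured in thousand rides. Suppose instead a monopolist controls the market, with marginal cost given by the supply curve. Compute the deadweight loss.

$452.47 thousand

Competitive equilibrium: 118.2 − 0.65Q = 49 + 0.264Q → Q* = 75.7112, P* = 68.9877.
Marginal revenue: MR = 118.2 − 1.3Q. Set MR = MC: 118.2 − 1.3Q = 49 + 0.264Q → Q_m = 44.2455.
Price P_m = 118.2 − 0.65·44.2455 = 89.4404; MC(Q_m) = 49 + 0.264·44.2455 = 60.6808.
Competitive Q* = 75.7112, so ΔQ = 31.4657; wedge = 89.4404 − 60.6808 = 28.7596.
Deadweight loss = ½ × 31.4657 × 28.7596 = $452.47 thousand.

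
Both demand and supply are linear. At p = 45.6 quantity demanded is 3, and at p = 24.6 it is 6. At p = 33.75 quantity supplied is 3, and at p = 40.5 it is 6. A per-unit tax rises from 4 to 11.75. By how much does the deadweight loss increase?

Demand slope = (24.6 − 45.6)/(6 − 3) = −7, so p = 66.6 − 7q.
Supply slope = (40.5 − 33.75)/(6 − 3) = 2.25, so p = 27 + 2.25q.
Competitive equilibrium: 66.6 − 7q = 27 + 2.25q → q* = 4.2811, p* = 36.6324.
For a per-unit tax t: Δq = t/9.25, so DWL = ½·t·(t/9.25) = t²/18.5.
At t = 4: DWL = 0.865. At t = 11.75: DWL = 7.463.
Increase = 7.463 − 0.865 = 6.60.

6.60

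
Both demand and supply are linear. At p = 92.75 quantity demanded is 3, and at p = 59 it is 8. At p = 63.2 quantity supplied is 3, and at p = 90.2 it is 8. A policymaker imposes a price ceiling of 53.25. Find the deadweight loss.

111.01

Demand slope = (59 − 92.75)/(8 − 3) = −6.75, so p = 113 − 6.75q.
Supply slope = (90.2 − 63.2)/(8 − 3) = 5.4, so p = 47 + 5.4q.
Competitive equilibrium: 113 − 6.75q = 47 + 5.4q → q* = 5.4321, p* = 76.3333.
At the ceiling p = 53.25, quantity supplied = (53.25 − 47)/5.4 = 1.1574.
Willingness to pay at q' = 1.1574: 113 − 6.75·1.1574 = 105.1876.
Δq = 5.4321 − 1.1574 = 4.2747; wedge = 105.1876 − 53.25 = 51.9376.
Welfare loss = ½ × 4.2747 × 51.9376 = 111.01.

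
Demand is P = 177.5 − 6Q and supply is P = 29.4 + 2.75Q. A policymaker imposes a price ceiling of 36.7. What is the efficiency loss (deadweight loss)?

Competitive equilibrium: 177.5 − 6Q = 29.4 + 2.75Q → Q* = 16.9257, P* = 75.9457.
At the ceiling P = 36.7, quantity supplied = (36.7 − 29.4)/2.75 = 2.6545.
Willingness to pay at Q' = 2.6545: 177.5 − 6·2.6545 = 161.573.
ΔQ = 16.9257 − 2.6545 = 14.2712; wedge = 161.573 − 36.7 = 124.873.
DWL = ½ × 14.2712 × 124.873 = 891.04.

891.04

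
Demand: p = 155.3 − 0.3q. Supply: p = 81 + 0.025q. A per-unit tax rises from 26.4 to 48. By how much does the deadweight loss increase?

2472.37

Competitive equilibrium: 155.3 − 0.3q = 81 + 0.025q → q* = 228.6154, p* = 86.7154.
For a per-unit tax t: Δq = t/0.325, so DWL = ½·t·(t/0.325) = t²/0.65.
At t = 26.4: DWL = 1072.246. At t = 48: DWL = 3544.615.
Increase = 3544.615 − 1072.246 = 2472.37.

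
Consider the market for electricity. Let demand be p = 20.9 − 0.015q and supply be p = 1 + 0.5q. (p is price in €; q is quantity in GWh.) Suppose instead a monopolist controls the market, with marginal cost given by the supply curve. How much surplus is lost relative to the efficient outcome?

€0.31

Competitive equilibrium: 20.9 − 0.015q = 1 + 0.5q → q* = 38.6408, p* = 20.3204.
Marginal revenue: MR = 20.9 − 0.03q. Set MR = MC: 20.9 − 0.03q = 1 + 0.5q → q_m = 37.5472.
Price p_m = 20.9 − 0.015·37.5472 = 20.3368; MC(q_m) = 1 + 0.5·37.5472 = 19.7736.
Competitive q* = 38.6408, so Δq = 1.0936; wedge = 20.3368 − 19.7736 = 0.5632.
The triangle = ½ × 1.0936 × 0.5632 = €0.31.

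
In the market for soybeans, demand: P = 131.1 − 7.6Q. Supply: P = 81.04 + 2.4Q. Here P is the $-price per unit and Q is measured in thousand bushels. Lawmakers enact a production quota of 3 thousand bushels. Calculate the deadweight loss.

Competitive equilibrium: 131.1 − 7.6Q = 81.04 + 2.4Q → Q* = 5.006, P* = 93.0544.
At Q = 3: demand price = 131.1 − 7.6·3 = 108.3; supply price = 81.04 + 2.4·3 = 88.24.
ΔQ = 5.006 − 3 = 2.006; wedge = 108.3 − 88.24 = 20.06.
Deadweight loss = ½ × 2.006 × 20.06 = $20.12 thousand.

$20.12 thousand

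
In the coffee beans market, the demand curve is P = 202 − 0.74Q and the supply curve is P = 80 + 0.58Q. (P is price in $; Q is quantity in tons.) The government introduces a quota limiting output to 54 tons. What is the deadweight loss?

Competitive equilibrium: 202 − 0.74Q = 80 + 0.58Q → Q* = 92.4242, P* = 133.6061.
At Q = 54: demand price = 202 − 0.74·54 = 162.04; supply price = 80 + 0.58·54 = 111.32.
ΔQ = 92.4242 − 54 = 38.4242; wedge = 162.04 − 111.32 = 50.72.
Welfare loss = ½ × 38.4242 × 50.72 = $974.44.

$974.44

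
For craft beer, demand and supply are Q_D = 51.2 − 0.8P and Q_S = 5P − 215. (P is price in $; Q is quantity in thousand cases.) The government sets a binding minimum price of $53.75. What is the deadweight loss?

$28.62 thousand

In inverse form: demand P = 64 − 1.25Q, supply P = 43 + 0.2Q.
Competitive equilibrium: 64 − 1.25Q = 43 + 0.2Q → Q* = 14.4828, P* = 45.8966.
At the floor P = 53.75, quantity demanded = (64 − 53.75)/1.25 = 8.2.
Sellers' marginal cost at Q' = 8.2: 43 + 0.2·8.2 = 44.64.
ΔQ = 14.4828 − 8.2 = 6.2828; wedge = 53.75 − 44.64 = 9.11.
DWL = ½ × 6.2828 × 9.11 = $28.62 thousand.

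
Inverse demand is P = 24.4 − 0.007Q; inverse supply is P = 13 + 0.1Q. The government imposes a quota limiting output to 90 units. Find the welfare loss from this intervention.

Competitive equilibrium: 24.4 − 0.007Q = 13 + 0.1Q → Q* = 106.5421, P* = 23.6542.
At Q = 90: demand price = 24.4 − 0.007·90 = 23.77; supply price = 13 + 0.1·90 = 22.
ΔQ = 106.5421 − 90 = 16.5421; wedge = 23.77 − 22 = 1.77.
The triangle = ½ × 16.5421 × 1.77 = 14.64.

14.64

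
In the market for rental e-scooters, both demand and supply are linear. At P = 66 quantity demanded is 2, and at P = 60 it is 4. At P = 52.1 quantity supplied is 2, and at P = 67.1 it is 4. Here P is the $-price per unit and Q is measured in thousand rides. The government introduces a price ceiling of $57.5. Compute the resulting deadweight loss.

$1.91 thousand

Demand slope = (60 − 66)/(4 − 2) = −3, so P = 72 − 3Q.
Supply slope = (67.1 − 52.1)/(4 − 2) = 7.5, so P = 37.1 + 7.5Q.
Competitive equilibrium: 72 − 3Q = 37.1 + 7.5Q → Q* = 3.3238, P* = 62.0286.
At the ceiling P = 57.5, quantity supplied = (57.5 − 37.1)/7.5 = 2.72.
Willingness to pay at Q' = 2.72: 72 − 3·2.72 = 63.84.
ΔQ = 3.3238 − 2.72 = 0.6038; wedge = 63.84 − 57.5 = 6.34.
Deadweight loss = ½ × 0.6038 × 6.34 = $1.91 thousand.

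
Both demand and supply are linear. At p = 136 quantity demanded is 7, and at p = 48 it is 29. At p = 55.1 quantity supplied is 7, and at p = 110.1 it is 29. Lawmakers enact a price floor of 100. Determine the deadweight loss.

38.60

Demand slope = (48 − 136)/(29 − 7) = −4, so p = 164 − 4q.
Supply slope = (110.1 − 55.1)/(29 − 7) = 2.5, so p = 37.6 + 2.5q.
Competitive equilibrium: 164 − 4q = 37.6 + 2.5q → q* = 19.4462, p* = 86.2154.
At the floor p = 100, quantity demanded = (164 − 100)/4 = 16.
Sellers' marginal cost at q' = 16: 37.6 + 2.5·16 = 77.6.
Δq = 19.4462 − 16 = 3.4462; wedge = 100 − 77.6 = 22.4.
The triangle = ½ × 3.4462 × 22.4 = 38.60.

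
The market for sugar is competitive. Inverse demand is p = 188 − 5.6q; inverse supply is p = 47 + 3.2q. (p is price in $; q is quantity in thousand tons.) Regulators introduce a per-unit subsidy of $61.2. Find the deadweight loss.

Competitive equilibrium: 188 − 5.6q = 47 + 3.2q → q* = 16.0227, p* = 98.2727.
The subsidy lowers effective supply by 61.2: p = 3.2q − 14.2.
New quantity: 188 − 5.6q = 3.2q − 14.2 → q' = 22.9773.
Overproduction Δq = 22.9773 − 16.0227 = 6.9546; wedge = subsidy = 61.2.
DWL = ½ × 6.9546 × 61.2 = $212.81 thousand.

$212.81 thousand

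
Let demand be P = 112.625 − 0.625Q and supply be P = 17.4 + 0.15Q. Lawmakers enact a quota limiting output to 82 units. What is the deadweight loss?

Competitive equilibrium: 112.625 − 0.625Q = 17.4 + 0.15Q → Q* = 122.871, P* = 35.8306.
At Q = 82: demand price = 112.625 − 0.625·82 = 61.375; supply price = 17.4 + 0.15·82 = 29.7.
ΔQ = 122.871 − 82 = 40.871; wedge = 61.375 − 29.7 = 31.675.
Welfare loss = ½ × 40.871 × 31.675 = 647.29.

647.29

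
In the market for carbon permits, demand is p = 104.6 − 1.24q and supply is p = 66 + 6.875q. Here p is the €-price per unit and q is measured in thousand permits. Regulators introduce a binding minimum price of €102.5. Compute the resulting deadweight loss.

€38.07 thousand

Competitive equilibrium: 104.6 − 1.24q = 66 + 6.875q → q* = 4.7566, p* = 98.7018.
At the floor p = 102.5, quantity demanded = (104.6 − 102.5)/1.24 = 1.6935.
Sellers' marginal cost at q' = 1.6935: 66 + 6.875·1.6935 = 77.6428.
Δq = 4.7566 − 1.6935 = 3.0631; wedge = 102.5 − 77.6428 = 24.8572.
Deadweight loss = ½ × 3.0631 × 24.8572 = €38.07 thousand.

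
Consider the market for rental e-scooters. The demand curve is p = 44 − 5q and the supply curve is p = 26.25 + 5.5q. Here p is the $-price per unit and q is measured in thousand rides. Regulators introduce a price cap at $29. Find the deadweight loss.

Competitive equilibrium: 44 − 5q = 26.25 + 5.5q → q* = 1.6905, p* = 35.5476.
At the ceiling p = 29, quantity supplied = (29 − 26.25)/5.5 = 0.5.
Willingness to pay at q' = 0.5: 44 − 5·0.5 = 41.5.
Δq = 1.6905 − 0.5 = 1.1905; wedge = 41.5 − 29 = 12.5.
The triangle = ½ × 1.1905 × 12.5 = $7.44 thousand.

$7.44 thousand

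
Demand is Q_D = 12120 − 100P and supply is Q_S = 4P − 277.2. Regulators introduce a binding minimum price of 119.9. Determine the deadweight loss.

630.02

In inverse form: demand P = 121.2 − 0.01Q, supply P = 69.3 + 0.25Q.
Competitive equilibrium: 121.2 − 0.01Q = 69.3 + 0.25Q → Q* = 199.6154, P* = 119.2038.
At the floor P = 119.9, quantity demanded = (121.2 − 119.9)/0.01 = 130.
Sellers' marginal cost at Q' = 130: 69.3 + 0.25·130 = 101.8.
ΔQ = 199.6154 − 130 = 69.6154; wedge = 119.9 − 101.8 = 18.1.
The triangle = ½ × 69.6154 × 18.1 = 630.02.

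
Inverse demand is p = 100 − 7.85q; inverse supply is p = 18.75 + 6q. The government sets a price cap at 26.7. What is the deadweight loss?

Competitive equilibrium: 100 − 7.85q = 18.75 + 6q → q* = 5.86643, p* = 53.94856.
At the ceiling p = 26.7, quantity supplied = (26.7 − 18.75)/6 = 1.325.
Willingness to pay at q' = 1.325: 100 − 7.85·1.325 = 89.59875.
Δq = 5.86643 − 1.325 = 4.54143; wedge = 89.59875 − 26.7 = 62.89875.
Deadweight loss = ½ × 4.54143 × 62.89875 = 142.83.

142.83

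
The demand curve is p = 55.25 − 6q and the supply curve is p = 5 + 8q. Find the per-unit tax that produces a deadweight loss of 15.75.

Competitive equilibrium: 55.25 − 6q = 5 + 8q → q* = 3.5893, p* = 33.7143.
A tax t gives Δq = t/14 and wedge t, so DWL = t²/28.
t²/28 = 15.75 → t² = 441 → t = 21.

21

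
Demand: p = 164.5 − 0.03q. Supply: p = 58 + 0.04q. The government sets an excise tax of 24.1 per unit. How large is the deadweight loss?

Competitive equilibrium: 164.5 − 0.03q = 58 + 0.04q → q* = 1521.4286, p* = 118.8571.
With the tax, the buyer price exceeds the seller price by 24.1: (164.5 − 0.03q) − (58 + 0.04q) = 24.1 → q' = 1177.1429.
Δq = 1521.4286 − 1177.1429 = 344.2857; the wedge equals the tax, 24.1.
Deadweight loss = ½ × 344.2857 × 24.1 = 4148.64.

4148.64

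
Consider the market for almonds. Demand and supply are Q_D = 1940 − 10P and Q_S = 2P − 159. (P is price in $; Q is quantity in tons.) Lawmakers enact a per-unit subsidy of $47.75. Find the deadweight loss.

In inverse form: demand P = 194 − 0.1Q, supply P = 79.5 + 0.5Q.
Competitive equilibrium: 194 − 0.1Q = 79.5 + 0.5Q → Q* = 190.8333, P* = 174.9167.
The subsidy lowers effective supply by 47.75: P = 31.75 + 0.5Q.
New quantity: 194 − 0.1Q = 31.75 + 0.5Q → Q' = 270.4167.
Overproduction ΔQ = 270.4167 − 190.8333 = 79.5834; wedge = subsidy = 47.75.
Welfare loss = ½ × 79.5834 × 47.75 = $1900.05.

$1900.05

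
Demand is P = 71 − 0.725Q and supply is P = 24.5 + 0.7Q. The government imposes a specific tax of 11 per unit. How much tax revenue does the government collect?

274.04

Competitive equilibrium: 71 − 0.725Q = 24.5 + 0.7Q → Q* = 32.6316, P* = 47.3421.
With the tax, the buyer price exceeds the seller price by 11: (71 − 0.725Q) − (24.5 + 0.7Q) = 11 → Q' = 24.9123.
Tax revenue = 11 × 24.9123 = 274.04.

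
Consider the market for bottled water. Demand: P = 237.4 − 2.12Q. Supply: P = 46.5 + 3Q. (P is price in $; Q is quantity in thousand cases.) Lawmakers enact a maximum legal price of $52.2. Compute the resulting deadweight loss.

$3205.40 thousand

Competitive equilibrium: 237.4 − 2.12Q = 46.5 + 3Q → Q* = 37.2852, P* = 158.3555.
At the ceiling P = 52.2, quantity supplied = (52.2 − 46.5)/3 = 1.9.
Willingness to pay at Q' = 1.9: 237.4 − 2.12·1.9 = 233.372.
ΔQ = 37.2852 − 1.9 = 35.3852; wedge = 233.372 − 52.2 = 181.172.
Welfare loss = ½ × 35.3852 × 181.172 = $3205.40 thousand.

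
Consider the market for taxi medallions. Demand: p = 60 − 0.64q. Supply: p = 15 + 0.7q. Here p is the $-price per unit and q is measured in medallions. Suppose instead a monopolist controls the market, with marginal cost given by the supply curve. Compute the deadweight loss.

Competitive equilibrium: 60 − 0.64q = 15 + 0.7q → q* = 33.5821, p* = 38.5075.
Marginal revenue: MR = 60 − 1.28q. Set MR = MC: 60 − 1.28q = 15 + 0.7q → q_m = 22.7273.
Price p_m = 60 − 0.64·22.7273 = 45.4545; MC(q_m) = 15 + 0.7·22.7273 = 30.9091.
Competitive q* = 33.5821, so Δq = 10.8548; wedge = 45.4545 − 30.9091 = 14.5454.
Deadweight loss = ½ × 10.8548 × 14.5454 = $78.94.

$78.94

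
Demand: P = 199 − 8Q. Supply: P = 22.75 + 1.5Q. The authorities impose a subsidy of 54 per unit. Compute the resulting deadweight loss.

153.47

Competitive equilibrium: 199 − 8Q = 22.75 + 1.5Q → Q* = 18.5526, P* = 50.5789.
The subsidy lowers effective supply by 54: P = 1.5Q − 31.25.
New quantity: 199 − 8Q = 1.5Q − 31.25 → Q' = 24.2368.
Overproduction ΔQ = 24.2368 − 18.5526 = 5.6842; wedge = subsidy = 54.
Deadweight loss = ½ × 5.6842 × 54 = 153.47.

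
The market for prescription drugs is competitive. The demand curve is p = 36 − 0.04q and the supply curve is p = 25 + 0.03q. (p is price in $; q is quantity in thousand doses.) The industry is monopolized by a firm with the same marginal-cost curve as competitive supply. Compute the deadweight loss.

$114.29 thousand

Competitive equilibrium: 36 − 0.04q = 25 + 0.03q → q* = 157.1429, p* = 29.7143.
Marginal revenue: MR = 36 − 0.08q. Set MR = MC: 36 − 0.08q = 25 + 0.03q → q_m = 100.
Price p_m = 36 − 0.04·100 = 32; MC(q_m) = 25 + 0.03·100 = 28.
Competitive q* = 157.1429, so Δq = 57.1429; wedge = 32 − 28 = 4.
Deadweight loss = ½ × 57.1429 × 4 = $114.29 thousand.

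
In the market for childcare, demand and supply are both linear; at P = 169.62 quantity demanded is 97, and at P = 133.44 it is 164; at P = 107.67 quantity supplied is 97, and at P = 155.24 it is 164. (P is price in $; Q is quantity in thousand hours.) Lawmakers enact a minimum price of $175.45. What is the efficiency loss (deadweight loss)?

$2276.80 thousand

Demand slope = (133.44 − 169.62)/(164 − 97) = −0.54, so P = 222 − 0.54Q.
Supply slope = (155.24 − 107.67)/(164 − 97) = 0.71, so P = 38.8 + 0.71Q.
Competitive equilibrium: 222 − 0.54Q = 38.8 + 0.71Q → Q* = 146.56, P* = 142.8576.
At the floor P = 175.45, quantity demanded = (222 − 175.45)/0.54 = 86.2037.
Sellers' marginal cost at Q' = 86.2037: 38.8 + 0.71·86.2037 = 100.0046.
ΔQ = 146.56 − 86.2037 = 60.3563; wedge = 175.45 − 100.0046 = 75.4454.
DWL = ½ × 60.3563 × 75.4454 = $2276.80 thousand.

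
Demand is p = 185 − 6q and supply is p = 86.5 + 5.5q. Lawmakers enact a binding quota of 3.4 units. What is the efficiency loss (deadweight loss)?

153.41

Competitive equilibrium: 185 − 6q = 86.5 + 5.5q → q* = 8.5652, p* = 133.6087.
At q = 3.4: demand price = 185 − 6·3.4 = 164.6; supply price = 86.5 + 5.5·3.4 = 105.2.
Δq = 8.5652 − 3.4 = 5.1652; wedge = 164.6 − 105.2 = 59.4.
Deadweight loss = ½ × 5.1652 × 59.4 = 153.41.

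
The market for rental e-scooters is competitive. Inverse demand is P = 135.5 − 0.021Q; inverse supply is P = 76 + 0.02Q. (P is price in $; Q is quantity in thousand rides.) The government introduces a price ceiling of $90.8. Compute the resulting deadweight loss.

Competitive equilibrium: 135.5 − 0.021Q = 76 + 0.02Q → Q* = 1451.2195, P* = 105.0244.
At the ceiling P = 90.8, quantity supplied = (90.8 − 76)/0.02 = 740.
Willingness to pay at Q' = 740: 135.5 − 0.021·740 = 119.96.
ΔQ = 1451.2195 − 740 = 711.2195; wedge = 119.96 − 90.8 = 29.16.
Deadweight loss = ½ × 711.2195 × 29.16 = $10369.58 thousand.

$10369.58 thousand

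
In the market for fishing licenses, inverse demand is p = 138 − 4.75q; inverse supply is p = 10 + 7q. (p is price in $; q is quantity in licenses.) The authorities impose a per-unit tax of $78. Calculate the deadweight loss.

Competitive equilibrium: 138 − 4.75q = 10 + 7q → q* = 10.8936, p* = 86.2553.
With the tax, the buyer price exceeds the seller price by 78: (138 − 4.75q) − (10 + 7q) = 78 → q' = 4.2553.
Δq = 10.8936 − 4.2553 = 6.6383; the wedge equals the tax, 78.
Welfare loss = ½ × 6.6383 × 78 = $258.89.

$258.89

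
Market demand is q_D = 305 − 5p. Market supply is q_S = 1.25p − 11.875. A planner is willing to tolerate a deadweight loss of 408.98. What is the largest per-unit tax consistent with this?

In inverse form: demand p = 61 − 0.2q, supply p = 9.5 + 0.8q.
Competitive equilibrium: 61 − 0.2q = 9.5 + 0.8q → q* = 51.5, p* = 50.7.
A tax t gives Δq = t/1 and wedge t, so DWL = t²/2.
t²/2 = 408.98 → t² = 817.96 → t = 28.6.

28.6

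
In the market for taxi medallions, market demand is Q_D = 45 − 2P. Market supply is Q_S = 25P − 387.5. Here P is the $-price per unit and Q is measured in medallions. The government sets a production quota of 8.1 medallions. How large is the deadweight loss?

$6.39

In inverse form: demand P = 22.5 − 0.5Q, supply P = 15.5 + 0.04Q.
Competitive equilibrium: 22.5 − 0.5Q = 15.5 + 0.04Q → Q* = 12.963, P* = 16.0185.
At Q = 8.1: demand price = 22.5 − 0.5·8.1 = 18.45; supply price = 15.5 + 0.04·8.1 = 15.824.
ΔQ = 12.963 − 8.1 = 4.863; wedge = 18.45 − 15.824 = 2.626.
DWL = ½ × 4.863 × 2.626 = $6.39.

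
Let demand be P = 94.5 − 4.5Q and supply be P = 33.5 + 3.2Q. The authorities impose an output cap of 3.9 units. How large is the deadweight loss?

62.28

Competitive equilibrium: 94.5 − 4.5Q = 33.5 + 3.2Q → Q* = 7.9221, P* = 58.8506.
At Q = 3.9: demand price = 94.5 − 4.5·3.9 = 76.95; supply price = 33.5 + 3.2·3.9 = 45.98.
ΔQ = 7.9221 − 3.9 = 4.0221; wedge = 76.95 − 45.98 = 30.97.
DWL = ½ × 4.0221 × 30.97 = 62.28.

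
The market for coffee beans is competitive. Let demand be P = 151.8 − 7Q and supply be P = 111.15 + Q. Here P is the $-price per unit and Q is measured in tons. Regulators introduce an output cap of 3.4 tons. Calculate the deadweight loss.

$11.31

Competitive equilibrium: 151.8 − 7Q = 111.15 + Q → Q* = 5.0813, P* = 116.2313.
At Q = 3.4: demand price = 151.8 − 7·3.4 = 128; supply price = 111.15 + 1·3.4 = 114.55.
ΔQ = 5.0813 − 3.4 = 1.6813; wedge = 128 − 114.55 = 13.45.
The triangle = ½ × 1.6813 × 13.45 = $11.31.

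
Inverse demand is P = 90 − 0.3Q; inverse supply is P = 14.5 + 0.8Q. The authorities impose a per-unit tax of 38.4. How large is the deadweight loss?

Competitive equilibrium: 90 − 0.3Q = 14.5 + 0.8Q → Q* = 68.6364, P* = 69.4091.
With the tax, the buyer price exceeds the seller price by 38.4: (90 − 0.3Q) − (14.5 + 0.8Q) = 38.4 → Q' = 33.7273.
ΔQ = 68.6364 − 33.7273 = 34.9091; the wedge equals the tax, 38.4.
The triangle = ½ × 34.9091 × 38.4 = 670.25.

670.25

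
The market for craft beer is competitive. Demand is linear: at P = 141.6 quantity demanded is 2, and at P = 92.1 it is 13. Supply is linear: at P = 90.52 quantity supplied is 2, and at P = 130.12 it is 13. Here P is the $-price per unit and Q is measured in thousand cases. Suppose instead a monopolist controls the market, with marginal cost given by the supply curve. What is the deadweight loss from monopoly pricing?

$35.64 thousand

Demand slope = (92.1 − 141.6)/(13 − 2) = −4.5, so P = 150.6 − 4.5Q.
Supply slope = (130.12 − 90.52)/(13 − 2) = 3.6, so P = 83.32 + 3.6Q.
Competitive equilibrium: 150.6 − 4.5Q = 83.32 + 3.6Q → Q* = 8.3062, P* = 113.2222.
Marginal revenue: MR = 150.6 − 9Q. Set MR = MC: 150.6 − 9Q = 83.32 + 3.6Q → Q_m = 5.3397.
Price P_m = 150.6 − 4.5·5.3397 = 126.5714; MC(Q_m) = 83.32 + 3.6·5.3397 = 102.5429.
Competitive Q* = 8.3062, so ΔQ = 2.9665; wedge = 126.5714 − 102.5429 = 24.0285.
Welfare loss = ½ × 2.9665 × 24.0285 = $35.64 thousand.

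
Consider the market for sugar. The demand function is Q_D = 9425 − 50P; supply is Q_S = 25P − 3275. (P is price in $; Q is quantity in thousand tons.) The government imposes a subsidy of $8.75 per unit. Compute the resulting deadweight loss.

In inverse form: demand P = 188.5 − 0.02Q, supply P = 131 + 0.04Q.
Competitive equilibrium: 188.5 − 0.02Q = 131 + 0.04Q → Q* = 958.3333, P* = 169.3333.
The subsidy lowers effective supply by 8.75: P = 122.25 + 0.04Q.
New quantity: 188.5 − 0.02Q = 122.25 + 0.04Q → Q' = 1104.1667.
Overproduction ΔQ = 1104.1667 − 958.3333 = 145.8334; wedge = subsidy = 8.75.
The triangle = ½ × 145.8334 × 8.75 = $638.02 thousand.

$638.02 thousand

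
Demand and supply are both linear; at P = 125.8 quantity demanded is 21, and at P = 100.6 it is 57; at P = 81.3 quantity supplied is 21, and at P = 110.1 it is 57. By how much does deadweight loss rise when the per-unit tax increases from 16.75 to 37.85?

Demand slope = (100.6 − 125.8)/(57 − 21) = −0.7, so P = 140.5 − 0.7Q.
Supply slope = (110.1 − 81.3)/(57 − 21) = 0.8, so P = 64.5 + 0.8Q.
Competitive equilibrium: 140.5 − 0.7Q = 64.5 + 0.8Q → Q* = 50.6667, P* = 105.0333.
For a per-unit tax t: ΔQ = t/1.5, so DWL = ½·t·(t/1.5) = t²/3.
At t = 16.75: DWL = 93.521. At t = 37.85: DWL = 477.541.
Increase = 477.541 − 93.521 = 384.02.

384.02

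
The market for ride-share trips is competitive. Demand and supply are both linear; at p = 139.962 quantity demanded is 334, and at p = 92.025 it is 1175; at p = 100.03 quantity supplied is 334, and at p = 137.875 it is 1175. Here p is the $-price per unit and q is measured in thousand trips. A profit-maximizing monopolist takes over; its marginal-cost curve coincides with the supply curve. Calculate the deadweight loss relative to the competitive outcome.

$3449.76 thousand

Demand slope = (92.025 − 139.962)/(1175 − 334) = −0.057, so p = 159 − 0.057q.
Supply slope = (137.875 − 100.03)/(1175 − 334) = 0.045, so p = 85 + 0.045q.
Competitive equilibrium: 159 − 0.057q = 85 + 0.045q → q* = 725.4902, p* = 117.6471.
Marginal revenue: MR = 159 − 0.114q. Set MR = MC: 159 − 0.114q = 85 + 0.045q → q_m = 465.4088.
Price p_m = 159 − 0.057·465.4088 = 132.4717; MC(q_m) = 85 + 0.045·465.4088 = 105.9434.
Competitive q* = 725.4902, so Δq = 260.0814; wedge = 132.4717 − 105.9434 = 26.5283.
DWL = ½ × 260.0814 × 26.5283 = $3449.76 thousand.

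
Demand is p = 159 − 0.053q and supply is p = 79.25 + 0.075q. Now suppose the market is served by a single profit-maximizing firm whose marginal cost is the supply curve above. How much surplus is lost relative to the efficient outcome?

2130.18

Competitive equilibrium: 159 − 0.053q = 79.25 + 0.075q → q* = 623.0469, p* = 125.9785.
Marginal revenue: MR = 159 − 0.106q. Set MR = MC: 159 − 0.106q = 79.25 + 0.075q → q_m = 440.6077.
Price p_m = 159 − 0.053·440.6077 = 135.6478; MC(q_m) = 79.25 + 0.075·440.6077 = 112.2956.
Competitive q* = 623.0469, so Δq = 182.4392; wedge = 135.6478 − 112.2956 = 23.3522.
Welfare loss = ½ × 182.4392 × 23.3522 = 2130.18.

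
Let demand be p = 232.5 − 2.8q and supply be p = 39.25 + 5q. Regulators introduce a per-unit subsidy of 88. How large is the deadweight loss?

496.41

Competitive equilibrium: 232.5 − 2.8q = 39.25 + 5q → q* = 24.7756, p* = 163.1282.
The subsidy lowers effective supply by 88: p = 5q − 48.75.
New quantity: 232.5 − 2.8q = 5q − 48.75 → q' = 36.0577.
Overproduction Δq = 36.0577 − 24.7756 = 11.2821; wedge = subsidy = 88.
Deadweight loss = ½ × 11.2821 × 88 = 496.41.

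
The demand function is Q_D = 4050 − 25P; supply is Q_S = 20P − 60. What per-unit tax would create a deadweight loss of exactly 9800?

42

In inverse form: demand P = 162 − 0.04Q, supply P = 3 + 0.05Q.
Competitive equilibrium: 162 − 0.04Q = 3 + 0.05Q → Q* = 1766.6667, P* = 91.3333.
A tax t gives ΔQ = t/0.09 and wedge t, so DWL = t²/0.18.
t²/0.18 = 9800 → t² = 1764 → t = 42.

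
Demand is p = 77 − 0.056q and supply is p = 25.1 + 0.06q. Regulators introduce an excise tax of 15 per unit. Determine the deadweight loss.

Competitive equilibrium: 77 − 0.056q = 25.1 + 0.06q → q* = 447.4138, p* = 51.9448.
With the tax, the buyer price exceeds the seller price by 15: (77 − 0.056q) − (25.1 + 0.06q) = 15 → q' = 318.1034.
Δq = 447.4138 − 318.1034 = 129.3104; the wedge equals the tax, 15.
The triangle = ½ × 129.3104 × 15 = 969.83.

969.83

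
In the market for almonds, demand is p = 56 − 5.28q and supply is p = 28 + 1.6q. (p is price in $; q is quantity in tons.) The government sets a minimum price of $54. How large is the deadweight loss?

Competitive equilibrium: 56 − 5.28q = 28 + 1.6q → q* = 4.0698, p* = 34.5116.
At the floor p = 54, quantity demanded = (56 − 54)/5.28 = 0.3788.
Sellers' marginal cost at q' = 0.3788: 28 + 1.6·0.3788 = 28.6061.
Δq = 4.0698 − 0.3788 = 3.691; wedge = 54 − 28.6061 = 25.3939.
The triangle = ½ × 3.691 × 25.3939 = $46.86.

$46.86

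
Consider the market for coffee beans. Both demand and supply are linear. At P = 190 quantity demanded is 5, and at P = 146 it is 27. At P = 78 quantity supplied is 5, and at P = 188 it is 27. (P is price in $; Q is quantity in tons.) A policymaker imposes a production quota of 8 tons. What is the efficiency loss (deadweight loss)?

$591.50

Demand slope = (146 − 190)/(27 − 5) = −2, so P = 200 − 2Q.
Supply slope = (188 − 78)/(27 − 5) = 5, so P = 53 + 5Q.
Competitive equilibrium: 200 − 2Q = 53 + 5Q → Q* = 21, P* = 158.
At Q = 8: demand price = 200 − 2·8 = 184; supply price = 53 + 5·8 = 93.
ΔQ = 21 − 8 = 13; wedge = 184 − 93 = 91.
Welfare loss = ½ × 13 × 91 = $591.50.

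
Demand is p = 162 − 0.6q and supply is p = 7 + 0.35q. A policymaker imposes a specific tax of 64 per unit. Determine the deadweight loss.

Competitive equilibrium: 162 − 0.6q = 7 + 0.35q → q* = 163.1579, p* = 64.1053.
With the tax, the buyer price exceeds the seller price by 64: (162 − 0.6q) − (7 + 0.35q) = 64 → q' = 95.7895.
Δq = 163.1579 − 95.7895 = 67.3684; the wedge equals the tax, 64.
The triangle = ½ × 67.3684 × 64 = 2155.79.

2155.79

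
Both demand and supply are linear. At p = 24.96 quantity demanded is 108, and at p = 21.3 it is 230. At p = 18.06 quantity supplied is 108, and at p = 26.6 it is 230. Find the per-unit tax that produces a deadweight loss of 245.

Demand slope = (21.3 − 24.96)/(230 − 108) = −0.03, so p = 28.2 − 0.03q.
Supply slope = (26.6 − 18.06)/(230 − 108) = 0.07, so p = 10.5 + 0.07q.
Competitive equilibrium: 28.2 − 0.03q = 10.5 + 0.07q → q* = 177, p* = 22.89.
A tax t gives Δq = t/0.1 and wedge t, so DWL = t²/0.2.
t²/0.2 = 245 → t² = 49 → t = 7.

7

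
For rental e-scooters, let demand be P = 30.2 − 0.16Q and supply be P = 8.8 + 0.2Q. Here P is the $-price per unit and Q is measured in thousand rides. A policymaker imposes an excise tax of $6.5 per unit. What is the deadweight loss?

Competitive equilibrium: 30.2 − 0.16Q = 8.8 + 0.2Q → Q* = 59.4444, P* = 20.6889.
With the tax, the buyer price exceeds the seller price by 6.5: (30.2 − 0.16Q) − (8.8 + 0.2Q) = 6.5 → Q' = 41.3889.
ΔQ = 59.4444 − 41.3889 = 18.0555; the wedge equals the tax, 6.5.
Welfare loss = ½ × 18.0555 × 6.5 = $58.68 thousand.

$58.68 thousand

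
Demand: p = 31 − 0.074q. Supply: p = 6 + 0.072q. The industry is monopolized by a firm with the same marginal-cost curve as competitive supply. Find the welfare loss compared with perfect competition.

Competitive equilibrium: 31 − 0.074q = 6 + 0.072q → q* = 171.2329, p* = 18.3288.
Marginal revenue: MR = 31 − 0.148q. Set MR = MC: 31 − 0.148q = 6 + 0.072q → q_m = 113.6364.
Price p_m = 31 − 0.074·113.6364 = 22.5909; MC(q_m) = 6 + 0.072·113.6364 = 14.1818.
Competitive q* = 171.2329, so Δq = 57.5965; wedge = 22.5909 − 14.1818 = 8.4091.
Welfare loss = ½ × 57.5965 × 8.4091 = 242.17.

242.17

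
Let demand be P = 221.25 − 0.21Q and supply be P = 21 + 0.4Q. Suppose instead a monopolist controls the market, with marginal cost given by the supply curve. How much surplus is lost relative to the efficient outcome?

Competitive equilibrium: 221.25 − 0.21Q = 21 + 0.4Q → Q* = 328.2787, P* = 152.3115.
Marginal revenue: MR = 221.25 − 0.42Q. Set MR = MC: 221.25 − 0.42Q = 21 + 0.4Q → Q_m = 244.2073.
Price P_m = 221.25 − 0.21·244.2073 = 169.9665; MC(Q_m) = 21 + 0.4·244.2073 = 118.6829.
Competitive Q* = 328.2787, so ΔQ = 84.0714; wedge = 169.9665 − 118.6829 = 51.2836.
The triangle = ½ × 84.0714 × 51.2836 = 2155.74.

2155.74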